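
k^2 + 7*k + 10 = (k + 2)*(k + 5)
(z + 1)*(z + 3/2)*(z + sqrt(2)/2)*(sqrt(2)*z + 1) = sqrt(2)*z^4 + 2*z^3 + 5*sqrt(2)*z^3/2 + 2*sqrt(2)*z^2 + 5*z^2 + 5*sqrt(2)*z/4 + 3*z + 3*sqrt(2)/4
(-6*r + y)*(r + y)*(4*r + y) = -24*r^3 - 26*r^2*y - r*y^2 + y^3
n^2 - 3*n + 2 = (n - 2)*(n - 1)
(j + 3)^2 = j^2 + 6*j + 9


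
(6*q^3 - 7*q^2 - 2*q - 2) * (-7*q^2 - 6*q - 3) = -42*q^5 + 13*q^4 + 38*q^3 + 47*q^2 + 18*q + 6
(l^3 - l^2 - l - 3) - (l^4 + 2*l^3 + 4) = -l^4 - l^3 - l^2 - l - 7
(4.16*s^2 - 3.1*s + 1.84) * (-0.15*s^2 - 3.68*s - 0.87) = -0.624*s^4 - 14.8438*s^3 + 7.5128*s^2 - 4.0742*s - 1.6008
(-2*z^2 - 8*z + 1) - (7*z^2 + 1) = -9*z^2 - 8*z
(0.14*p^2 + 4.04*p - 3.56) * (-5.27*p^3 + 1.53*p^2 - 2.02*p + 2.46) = -0.7378*p^5 - 21.0766*p^4 + 24.6596*p^3 - 13.2632*p^2 + 17.1296*p - 8.7576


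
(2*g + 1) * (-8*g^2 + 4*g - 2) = -16*g^3 - 2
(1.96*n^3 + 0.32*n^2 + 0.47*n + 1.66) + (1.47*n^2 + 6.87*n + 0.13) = 1.96*n^3 + 1.79*n^2 + 7.34*n + 1.79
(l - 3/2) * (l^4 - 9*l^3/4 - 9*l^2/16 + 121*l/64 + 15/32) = l^5 - 15*l^4/4 + 45*l^3/16 + 175*l^2/64 - 303*l/128 - 45/64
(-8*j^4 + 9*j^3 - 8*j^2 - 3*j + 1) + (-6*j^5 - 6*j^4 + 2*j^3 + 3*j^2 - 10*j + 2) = -6*j^5 - 14*j^4 + 11*j^3 - 5*j^2 - 13*j + 3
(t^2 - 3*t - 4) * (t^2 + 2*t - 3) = t^4 - t^3 - 13*t^2 + t + 12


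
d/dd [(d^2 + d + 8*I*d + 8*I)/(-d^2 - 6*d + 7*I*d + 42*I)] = (d^2*(-5 + 15*I) + 100*I*d - 280 + 90*I)/(d^4 + d^3*(12 - 14*I) + d^2*(-13 - 168*I) + d*(-588 - 504*I) - 1764)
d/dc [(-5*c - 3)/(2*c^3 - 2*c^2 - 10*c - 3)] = (20*c^3 + 8*c^2 - 12*c - 15)/(4*c^6 - 8*c^5 - 36*c^4 + 28*c^3 + 112*c^2 + 60*c + 9)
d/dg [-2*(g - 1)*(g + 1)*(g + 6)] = -6*g^2 - 24*g + 2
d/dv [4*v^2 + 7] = 8*v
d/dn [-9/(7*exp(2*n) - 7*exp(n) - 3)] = (126*exp(n) - 63)*exp(n)/(-7*exp(2*n) + 7*exp(n) + 3)^2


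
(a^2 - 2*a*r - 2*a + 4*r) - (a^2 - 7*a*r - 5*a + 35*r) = 5*a*r + 3*a - 31*r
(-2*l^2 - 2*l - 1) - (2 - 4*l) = -2*l^2 + 2*l - 3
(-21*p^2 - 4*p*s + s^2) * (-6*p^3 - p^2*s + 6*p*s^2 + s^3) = 126*p^5 + 45*p^4*s - 128*p^3*s^2 - 46*p^2*s^3 + 2*p*s^4 + s^5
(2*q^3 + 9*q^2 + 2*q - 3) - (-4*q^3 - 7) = 6*q^3 + 9*q^2 + 2*q + 4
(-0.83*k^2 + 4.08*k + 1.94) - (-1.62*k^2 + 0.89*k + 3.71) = 0.79*k^2 + 3.19*k - 1.77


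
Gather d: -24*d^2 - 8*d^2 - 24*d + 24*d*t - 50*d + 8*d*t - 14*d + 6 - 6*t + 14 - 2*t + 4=-32*d^2 + d*(32*t - 88) - 8*t + 24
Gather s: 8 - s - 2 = 6 - s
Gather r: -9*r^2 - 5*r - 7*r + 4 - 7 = -9*r^2 - 12*r - 3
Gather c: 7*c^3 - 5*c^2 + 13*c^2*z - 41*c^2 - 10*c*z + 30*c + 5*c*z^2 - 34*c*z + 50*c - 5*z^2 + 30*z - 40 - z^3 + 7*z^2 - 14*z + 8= 7*c^3 + c^2*(13*z - 46) + c*(5*z^2 - 44*z + 80) - z^3 + 2*z^2 + 16*z - 32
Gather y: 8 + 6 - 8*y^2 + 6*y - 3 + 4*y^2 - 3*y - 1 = -4*y^2 + 3*y + 10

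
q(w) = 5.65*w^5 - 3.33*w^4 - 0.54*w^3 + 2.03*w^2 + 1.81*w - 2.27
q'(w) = 28.25*w^4 - 13.32*w^3 - 1.62*w^2 + 4.06*w + 1.81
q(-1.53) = -63.97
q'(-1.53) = 194.32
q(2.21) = 224.24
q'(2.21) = 532.98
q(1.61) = 42.40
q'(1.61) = 138.37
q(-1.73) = -113.91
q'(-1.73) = 311.95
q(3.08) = 1273.15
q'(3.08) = 2152.03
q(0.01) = -2.25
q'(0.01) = 1.85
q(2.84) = 834.10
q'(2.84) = 1532.93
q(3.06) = 1230.69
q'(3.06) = 2094.29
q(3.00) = 1110.07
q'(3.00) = 1928.02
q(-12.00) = -1473750.23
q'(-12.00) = 608528.77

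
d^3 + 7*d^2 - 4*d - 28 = (d - 2)*(d + 2)*(d + 7)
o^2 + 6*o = o*(o + 6)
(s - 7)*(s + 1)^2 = s^3 - 5*s^2 - 13*s - 7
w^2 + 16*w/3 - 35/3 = (w - 5/3)*(w + 7)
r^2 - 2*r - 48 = (r - 8)*(r + 6)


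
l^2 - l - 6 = (l - 3)*(l + 2)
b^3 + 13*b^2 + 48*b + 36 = (b + 1)*(b + 6)^2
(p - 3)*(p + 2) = p^2 - p - 6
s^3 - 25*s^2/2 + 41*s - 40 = (s - 8)*(s - 5/2)*(s - 2)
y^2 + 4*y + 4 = (y + 2)^2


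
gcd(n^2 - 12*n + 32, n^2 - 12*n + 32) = n^2 - 12*n + 32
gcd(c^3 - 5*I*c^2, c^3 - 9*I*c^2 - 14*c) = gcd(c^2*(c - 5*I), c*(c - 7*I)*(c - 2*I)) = c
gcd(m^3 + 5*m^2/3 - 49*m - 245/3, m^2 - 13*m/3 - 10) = m + 5/3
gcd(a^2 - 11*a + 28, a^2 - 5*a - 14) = a - 7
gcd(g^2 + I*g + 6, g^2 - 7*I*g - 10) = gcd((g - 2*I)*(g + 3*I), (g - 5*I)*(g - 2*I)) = g - 2*I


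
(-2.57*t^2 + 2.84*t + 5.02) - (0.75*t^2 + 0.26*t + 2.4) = -3.32*t^2 + 2.58*t + 2.62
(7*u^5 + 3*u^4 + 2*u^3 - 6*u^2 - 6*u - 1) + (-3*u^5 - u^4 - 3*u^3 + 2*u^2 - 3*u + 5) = 4*u^5 + 2*u^4 - u^3 - 4*u^2 - 9*u + 4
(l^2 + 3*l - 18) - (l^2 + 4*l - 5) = -l - 13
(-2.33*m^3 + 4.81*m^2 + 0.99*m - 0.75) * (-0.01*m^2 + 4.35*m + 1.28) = 0.0233*m^5 - 10.1836*m^4 + 17.9312*m^3 + 10.4708*m^2 - 1.9953*m - 0.96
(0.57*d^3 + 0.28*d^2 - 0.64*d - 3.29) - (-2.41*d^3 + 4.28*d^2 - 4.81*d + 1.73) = 2.98*d^3 - 4.0*d^2 + 4.17*d - 5.02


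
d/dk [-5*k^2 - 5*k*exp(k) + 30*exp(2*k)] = -5*k*exp(k) - 10*k + 60*exp(2*k) - 5*exp(k)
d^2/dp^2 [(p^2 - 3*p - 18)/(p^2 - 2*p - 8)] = 2*(-p^3 - 30*p^2 + 36*p - 104)/(p^6 - 6*p^5 - 12*p^4 + 88*p^3 + 96*p^2 - 384*p - 512)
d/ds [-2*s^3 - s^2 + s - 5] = -6*s^2 - 2*s + 1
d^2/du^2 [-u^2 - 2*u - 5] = -2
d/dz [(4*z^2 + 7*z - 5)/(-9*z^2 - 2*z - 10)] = 5*(11*z^2 - 34*z - 16)/(81*z^4 + 36*z^3 + 184*z^2 + 40*z + 100)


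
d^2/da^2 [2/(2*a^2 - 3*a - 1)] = 4*(4*a^2 - 6*a - (4*a - 3)^2 - 2)/(-2*a^2 + 3*a + 1)^3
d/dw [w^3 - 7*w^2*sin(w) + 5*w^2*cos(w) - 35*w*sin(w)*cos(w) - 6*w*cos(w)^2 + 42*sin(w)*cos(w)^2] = -5*w^2*sin(w) - 7*w^2*cos(w) + 3*w^2 - 14*w*sin(w) + 6*w*sin(2*w) + 10*w*cos(w) - 35*w*cos(2*w) - 35*sin(2*w)/2 + 21*cos(w)/2 - 3*cos(2*w) + 63*cos(3*w)/2 - 3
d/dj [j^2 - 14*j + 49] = 2*j - 14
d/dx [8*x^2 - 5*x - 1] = 16*x - 5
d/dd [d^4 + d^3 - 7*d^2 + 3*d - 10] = 4*d^3 + 3*d^2 - 14*d + 3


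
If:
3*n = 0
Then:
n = 0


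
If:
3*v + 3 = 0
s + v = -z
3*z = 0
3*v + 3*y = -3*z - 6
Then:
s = 1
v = -1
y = -1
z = 0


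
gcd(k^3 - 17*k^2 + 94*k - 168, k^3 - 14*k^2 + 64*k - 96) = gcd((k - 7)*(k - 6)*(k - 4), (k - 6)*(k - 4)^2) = k^2 - 10*k + 24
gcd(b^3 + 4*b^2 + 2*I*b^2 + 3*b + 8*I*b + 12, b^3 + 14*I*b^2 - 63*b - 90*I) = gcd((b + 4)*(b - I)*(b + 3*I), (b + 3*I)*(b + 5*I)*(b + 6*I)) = b + 3*I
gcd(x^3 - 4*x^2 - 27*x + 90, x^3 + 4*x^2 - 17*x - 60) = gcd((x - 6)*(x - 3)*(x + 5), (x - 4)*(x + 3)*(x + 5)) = x + 5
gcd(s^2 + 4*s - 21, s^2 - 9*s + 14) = 1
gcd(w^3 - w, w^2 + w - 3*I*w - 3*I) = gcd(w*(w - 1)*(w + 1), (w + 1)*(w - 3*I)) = w + 1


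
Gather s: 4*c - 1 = 4*c - 1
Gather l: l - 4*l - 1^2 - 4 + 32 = 27 - 3*l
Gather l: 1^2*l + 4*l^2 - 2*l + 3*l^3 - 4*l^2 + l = 3*l^3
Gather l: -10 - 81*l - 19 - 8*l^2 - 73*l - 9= -8*l^2 - 154*l - 38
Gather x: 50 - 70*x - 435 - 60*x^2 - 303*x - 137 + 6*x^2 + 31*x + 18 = -54*x^2 - 342*x - 504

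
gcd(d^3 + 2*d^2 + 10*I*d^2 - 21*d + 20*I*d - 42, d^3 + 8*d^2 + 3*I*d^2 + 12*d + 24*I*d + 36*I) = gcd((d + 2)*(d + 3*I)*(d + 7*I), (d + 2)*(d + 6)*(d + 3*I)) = d^2 + d*(2 + 3*I) + 6*I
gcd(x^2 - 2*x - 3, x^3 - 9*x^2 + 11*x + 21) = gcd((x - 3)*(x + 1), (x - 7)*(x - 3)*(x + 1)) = x^2 - 2*x - 3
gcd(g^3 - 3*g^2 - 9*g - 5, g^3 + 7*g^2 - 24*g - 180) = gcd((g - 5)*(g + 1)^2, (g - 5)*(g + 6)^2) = g - 5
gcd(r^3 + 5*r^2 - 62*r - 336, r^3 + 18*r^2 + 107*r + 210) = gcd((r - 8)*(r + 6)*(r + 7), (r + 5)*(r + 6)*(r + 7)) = r^2 + 13*r + 42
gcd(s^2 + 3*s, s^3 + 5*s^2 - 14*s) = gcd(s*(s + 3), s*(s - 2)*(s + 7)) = s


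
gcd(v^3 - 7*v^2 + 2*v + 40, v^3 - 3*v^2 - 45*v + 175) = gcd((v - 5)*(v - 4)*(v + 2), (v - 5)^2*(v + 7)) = v - 5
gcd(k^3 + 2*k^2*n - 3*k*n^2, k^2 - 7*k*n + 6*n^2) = k - n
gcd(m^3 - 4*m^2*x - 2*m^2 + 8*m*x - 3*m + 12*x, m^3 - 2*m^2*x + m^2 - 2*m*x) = m + 1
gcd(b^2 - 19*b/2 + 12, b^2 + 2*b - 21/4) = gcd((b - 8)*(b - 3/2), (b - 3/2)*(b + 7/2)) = b - 3/2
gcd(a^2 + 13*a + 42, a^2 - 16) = 1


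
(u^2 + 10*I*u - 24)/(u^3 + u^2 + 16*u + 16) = (u + 6*I)/(u^2 + u*(1 - 4*I) - 4*I)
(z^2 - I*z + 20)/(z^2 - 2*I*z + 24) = (z - 5*I)/(z - 6*I)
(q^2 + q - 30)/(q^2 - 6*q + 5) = (q + 6)/(q - 1)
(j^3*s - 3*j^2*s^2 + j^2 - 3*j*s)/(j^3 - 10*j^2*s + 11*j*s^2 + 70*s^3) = j*(j^2*s - 3*j*s^2 + j - 3*s)/(j^3 - 10*j^2*s + 11*j*s^2 + 70*s^3)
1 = 1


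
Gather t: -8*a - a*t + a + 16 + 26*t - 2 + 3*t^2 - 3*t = -7*a + 3*t^2 + t*(23 - a) + 14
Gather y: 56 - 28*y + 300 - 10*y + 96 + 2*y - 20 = 432 - 36*y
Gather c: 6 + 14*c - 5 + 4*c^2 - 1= 4*c^2 + 14*c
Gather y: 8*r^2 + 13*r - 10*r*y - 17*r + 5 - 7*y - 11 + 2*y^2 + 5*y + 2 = 8*r^2 - 4*r + 2*y^2 + y*(-10*r - 2) - 4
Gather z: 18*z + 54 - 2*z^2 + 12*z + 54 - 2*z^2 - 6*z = -4*z^2 + 24*z + 108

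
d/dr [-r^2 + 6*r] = 6 - 2*r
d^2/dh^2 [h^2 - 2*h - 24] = 2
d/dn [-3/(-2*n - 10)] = -3/(2*(n + 5)^2)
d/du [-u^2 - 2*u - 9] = -2*u - 2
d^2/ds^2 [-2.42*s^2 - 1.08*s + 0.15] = -4.84000000000000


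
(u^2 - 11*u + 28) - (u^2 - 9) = 37 - 11*u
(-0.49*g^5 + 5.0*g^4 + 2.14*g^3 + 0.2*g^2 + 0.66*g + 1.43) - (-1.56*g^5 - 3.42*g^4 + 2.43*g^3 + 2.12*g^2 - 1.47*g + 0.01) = 1.07*g^5 + 8.42*g^4 - 0.29*g^3 - 1.92*g^2 + 2.13*g + 1.42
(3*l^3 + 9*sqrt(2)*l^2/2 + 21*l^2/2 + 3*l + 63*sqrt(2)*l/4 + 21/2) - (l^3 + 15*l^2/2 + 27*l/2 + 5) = 2*l^3 + 3*l^2 + 9*sqrt(2)*l^2/2 - 21*l/2 + 63*sqrt(2)*l/4 + 11/2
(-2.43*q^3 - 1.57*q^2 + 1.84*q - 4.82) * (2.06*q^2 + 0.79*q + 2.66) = -5.0058*q^5 - 5.1539*q^4 - 3.9137*q^3 - 12.6518*q^2 + 1.0866*q - 12.8212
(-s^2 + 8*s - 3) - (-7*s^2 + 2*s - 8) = 6*s^2 + 6*s + 5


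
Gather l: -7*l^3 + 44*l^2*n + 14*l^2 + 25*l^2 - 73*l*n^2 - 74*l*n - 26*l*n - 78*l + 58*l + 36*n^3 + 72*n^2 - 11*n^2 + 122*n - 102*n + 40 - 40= -7*l^3 + l^2*(44*n + 39) + l*(-73*n^2 - 100*n - 20) + 36*n^3 + 61*n^2 + 20*n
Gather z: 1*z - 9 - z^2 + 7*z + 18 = -z^2 + 8*z + 9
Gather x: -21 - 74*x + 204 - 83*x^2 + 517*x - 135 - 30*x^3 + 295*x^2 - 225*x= -30*x^3 + 212*x^2 + 218*x + 48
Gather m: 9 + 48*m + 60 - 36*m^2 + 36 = -36*m^2 + 48*m + 105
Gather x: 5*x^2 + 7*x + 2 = 5*x^2 + 7*x + 2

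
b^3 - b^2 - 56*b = b*(b - 8)*(b + 7)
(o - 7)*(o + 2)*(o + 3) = o^3 - 2*o^2 - 29*o - 42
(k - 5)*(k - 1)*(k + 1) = k^3 - 5*k^2 - k + 5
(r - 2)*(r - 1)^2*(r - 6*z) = r^4 - 6*r^3*z - 4*r^3 + 24*r^2*z + 5*r^2 - 30*r*z - 2*r + 12*z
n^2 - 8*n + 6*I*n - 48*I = (n - 8)*(n + 6*I)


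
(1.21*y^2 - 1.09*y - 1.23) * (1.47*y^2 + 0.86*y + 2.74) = 1.7787*y^4 - 0.5617*y^3 + 0.5699*y^2 - 4.0444*y - 3.3702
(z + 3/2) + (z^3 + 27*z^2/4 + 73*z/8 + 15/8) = z^3 + 27*z^2/4 + 81*z/8 + 27/8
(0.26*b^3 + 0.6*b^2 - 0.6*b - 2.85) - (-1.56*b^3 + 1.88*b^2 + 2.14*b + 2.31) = 1.82*b^3 - 1.28*b^2 - 2.74*b - 5.16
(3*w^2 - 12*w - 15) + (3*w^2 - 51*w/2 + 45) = 6*w^2 - 75*w/2 + 30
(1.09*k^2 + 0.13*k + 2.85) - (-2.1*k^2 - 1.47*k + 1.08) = 3.19*k^2 + 1.6*k + 1.77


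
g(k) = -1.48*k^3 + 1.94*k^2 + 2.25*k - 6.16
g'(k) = -4.44*k^2 + 3.88*k + 2.25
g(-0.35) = -6.65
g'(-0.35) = 0.35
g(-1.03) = -4.80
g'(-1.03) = -6.46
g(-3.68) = 85.59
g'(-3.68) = -72.16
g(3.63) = -43.22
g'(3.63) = -42.17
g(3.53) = -39.14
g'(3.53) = -39.38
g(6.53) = -320.84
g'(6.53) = -161.74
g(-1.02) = -4.87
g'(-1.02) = -6.33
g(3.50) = -37.98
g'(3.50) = -38.56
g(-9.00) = 1209.65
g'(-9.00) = -392.31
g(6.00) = -242.50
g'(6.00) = -134.31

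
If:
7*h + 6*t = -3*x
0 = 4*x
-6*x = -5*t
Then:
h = 0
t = 0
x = 0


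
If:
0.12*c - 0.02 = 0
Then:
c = 0.17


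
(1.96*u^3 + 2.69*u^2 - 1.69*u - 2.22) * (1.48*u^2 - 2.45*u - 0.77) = 2.9008*u^5 - 0.820800000000001*u^4 - 10.6009*u^3 - 1.2164*u^2 + 6.7403*u + 1.7094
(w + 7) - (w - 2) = 9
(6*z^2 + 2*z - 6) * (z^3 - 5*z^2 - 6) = 6*z^5 - 28*z^4 - 16*z^3 - 6*z^2 - 12*z + 36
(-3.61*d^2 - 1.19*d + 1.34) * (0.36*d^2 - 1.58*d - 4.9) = -1.2996*d^4 + 5.2754*d^3 + 20.0516*d^2 + 3.7138*d - 6.566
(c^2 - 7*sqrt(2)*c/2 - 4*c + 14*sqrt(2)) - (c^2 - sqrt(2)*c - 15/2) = -4*c - 5*sqrt(2)*c/2 + 15/2 + 14*sqrt(2)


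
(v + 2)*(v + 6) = v^2 + 8*v + 12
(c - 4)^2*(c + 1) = c^3 - 7*c^2 + 8*c + 16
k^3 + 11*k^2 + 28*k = k*(k + 4)*(k + 7)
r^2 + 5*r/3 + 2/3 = (r + 2/3)*(r + 1)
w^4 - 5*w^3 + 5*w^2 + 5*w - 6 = (w - 3)*(w - 2)*(w - 1)*(w + 1)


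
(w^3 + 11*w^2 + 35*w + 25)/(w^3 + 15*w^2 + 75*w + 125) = (w + 1)/(w + 5)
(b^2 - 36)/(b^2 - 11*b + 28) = (b^2 - 36)/(b^2 - 11*b + 28)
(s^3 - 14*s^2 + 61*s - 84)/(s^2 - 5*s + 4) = (s^2 - 10*s + 21)/(s - 1)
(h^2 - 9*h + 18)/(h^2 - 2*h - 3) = (h - 6)/(h + 1)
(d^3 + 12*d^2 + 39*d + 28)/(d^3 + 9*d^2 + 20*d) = (d^2 + 8*d + 7)/(d*(d + 5))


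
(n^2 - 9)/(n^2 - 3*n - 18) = (n - 3)/(n - 6)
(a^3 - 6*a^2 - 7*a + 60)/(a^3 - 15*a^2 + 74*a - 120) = (a + 3)/(a - 6)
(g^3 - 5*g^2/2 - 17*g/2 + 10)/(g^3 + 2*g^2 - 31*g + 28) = (g + 5/2)/(g + 7)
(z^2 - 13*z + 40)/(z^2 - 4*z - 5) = (z - 8)/(z + 1)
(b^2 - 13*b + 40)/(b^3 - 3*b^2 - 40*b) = (b - 5)/(b*(b + 5))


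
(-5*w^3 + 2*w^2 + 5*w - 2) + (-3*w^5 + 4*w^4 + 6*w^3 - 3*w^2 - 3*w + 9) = -3*w^5 + 4*w^4 + w^3 - w^2 + 2*w + 7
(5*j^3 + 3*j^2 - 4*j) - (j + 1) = 5*j^3 + 3*j^2 - 5*j - 1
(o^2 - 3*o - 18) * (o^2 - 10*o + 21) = o^4 - 13*o^3 + 33*o^2 + 117*o - 378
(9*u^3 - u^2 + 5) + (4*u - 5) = 9*u^3 - u^2 + 4*u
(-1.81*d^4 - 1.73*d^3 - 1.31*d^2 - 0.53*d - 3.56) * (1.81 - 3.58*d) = 6.4798*d^5 + 2.9173*d^4 + 1.5585*d^3 - 0.4737*d^2 + 11.7855*d - 6.4436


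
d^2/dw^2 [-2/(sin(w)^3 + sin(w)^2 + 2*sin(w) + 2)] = 2*(9*sin(w)^5 + 2*sin(w)^4 - 6*sin(w)^3 - 22*sin(w)^2 - 4)/((sin(w) + 1)^2*(sin(w)^2 + 2)^3)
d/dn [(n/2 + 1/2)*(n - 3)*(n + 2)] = 3*n^2/2 - 7/2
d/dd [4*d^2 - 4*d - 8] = 8*d - 4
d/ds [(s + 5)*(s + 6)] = 2*s + 11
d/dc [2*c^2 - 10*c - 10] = 4*c - 10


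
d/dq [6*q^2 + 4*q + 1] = 12*q + 4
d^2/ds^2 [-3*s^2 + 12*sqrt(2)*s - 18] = -6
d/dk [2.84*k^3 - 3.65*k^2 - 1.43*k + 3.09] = 8.52*k^2 - 7.3*k - 1.43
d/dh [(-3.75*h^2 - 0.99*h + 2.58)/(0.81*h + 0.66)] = (-3.0375*h^2 - 4.95*h - 2.7432)/(0.6561*h^2 + 1.0692*h + 0.4356)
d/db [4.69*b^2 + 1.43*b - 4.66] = 9.38*b + 1.43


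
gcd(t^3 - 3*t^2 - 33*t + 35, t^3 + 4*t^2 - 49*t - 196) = t - 7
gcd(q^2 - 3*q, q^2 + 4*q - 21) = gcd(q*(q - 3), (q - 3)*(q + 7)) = q - 3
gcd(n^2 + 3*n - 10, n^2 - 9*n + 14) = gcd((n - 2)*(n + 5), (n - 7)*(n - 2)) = n - 2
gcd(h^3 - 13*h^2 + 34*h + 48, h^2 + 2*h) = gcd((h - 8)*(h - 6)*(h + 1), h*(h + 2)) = 1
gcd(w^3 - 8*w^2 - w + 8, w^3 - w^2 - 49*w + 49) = w - 1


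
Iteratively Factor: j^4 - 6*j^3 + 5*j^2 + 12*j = (j + 1)*(j^3 - 7*j^2 + 12*j) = (j - 4)*(j + 1)*(j^2 - 3*j) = j*(j - 4)*(j + 1)*(j - 3)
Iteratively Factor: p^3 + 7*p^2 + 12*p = (p)*(p^2 + 7*p + 12) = p*(p + 3)*(p + 4)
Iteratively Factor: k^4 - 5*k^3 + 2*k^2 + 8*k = (k + 1)*(k^3 - 6*k^2 + 8*k) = k*(k + 1)*(k^2 - 6*k + 8) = k*(k - 4)*(k + 1)*(k - 2)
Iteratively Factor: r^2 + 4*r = (r + 4)*(r)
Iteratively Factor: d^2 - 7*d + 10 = (d - 2)*(d - 5)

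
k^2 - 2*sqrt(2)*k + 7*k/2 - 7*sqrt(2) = (k + 7/2)*(k - 2*sqrt(2))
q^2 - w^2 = (q - w)*(q + w)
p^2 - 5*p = p*(p - 5)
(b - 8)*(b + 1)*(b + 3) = b^3 - 4*b^2 - 29*b - 24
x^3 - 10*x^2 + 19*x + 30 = (x - 6)*(x - 5)*(x + 1)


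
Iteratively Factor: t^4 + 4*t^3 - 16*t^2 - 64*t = (t - 4)*(t^3 + 8*t^2 + 16*t) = (t - 4)*(t + 4)*(t^2 + 4*t) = t*(t - 4)*(t + 4)*(t + 4)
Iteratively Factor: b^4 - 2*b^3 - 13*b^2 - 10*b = (b + 1)*(b^3 - 3*b^2 - 10*b) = b*(b + 1)*(b^2 - 3*b - 10) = b*(b + 1)*(b + 2)*(b - 5)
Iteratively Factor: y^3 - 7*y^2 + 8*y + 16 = (y - 4)*(y^2 - 3*y - 4) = (y - 4)*(y + 1)*(y - 4)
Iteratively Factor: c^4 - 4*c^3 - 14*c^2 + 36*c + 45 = (c - 3)*(c^3 - c^2 - 17*c - 15) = (c - 3)*(c + 1)*(c^2 - 2*c - 15) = (c - 5)*(c - 3)*(c + 1)*(c + 3)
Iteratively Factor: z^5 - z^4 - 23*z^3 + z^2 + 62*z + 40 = (z + 1)*(z^4 - 2*z^3 - 21*z^2 + 22*z + 40) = (z + 1)*(z + 4)*(z^3 - 6*z^2 + 3*z + 10) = (z + 1)^2*(z + 4)*(z^2 - 7*z + 10) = (z - 2)*(z + 1)^2*(z + 4)*(z - 5)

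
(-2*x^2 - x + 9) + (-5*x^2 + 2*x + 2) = -7*x^2 + x + 11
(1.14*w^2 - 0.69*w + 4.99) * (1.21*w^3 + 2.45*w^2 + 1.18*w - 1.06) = 1.3794*w^5 + 1.9581*w^4 + 5.6926*w^3 + 10.2029*w^2 + 6.6196*w - 5.2894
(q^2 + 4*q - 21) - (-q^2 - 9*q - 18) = 2*q^2 + 13*q - 3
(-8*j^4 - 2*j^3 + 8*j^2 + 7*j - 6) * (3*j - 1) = -24*j^5 + 2*j^4 + 26*j^3 + 13*j^2 - 25*j + 6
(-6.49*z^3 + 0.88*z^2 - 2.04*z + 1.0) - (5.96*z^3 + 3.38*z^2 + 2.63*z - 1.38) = -12.45*z^3 - 2.5*z^2 - 4.67*z + 2.38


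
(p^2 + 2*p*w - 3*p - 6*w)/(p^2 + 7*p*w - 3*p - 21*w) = (p + 2*w)/(p + 7*w)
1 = 1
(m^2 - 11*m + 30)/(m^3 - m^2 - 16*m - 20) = (m - 6)/(m^2 + 4*m + 4)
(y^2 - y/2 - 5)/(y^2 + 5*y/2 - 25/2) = (y + 2)/(y + 5)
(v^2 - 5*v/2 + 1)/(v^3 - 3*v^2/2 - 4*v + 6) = (2*v - 1)/(2*v^2 + v - 6)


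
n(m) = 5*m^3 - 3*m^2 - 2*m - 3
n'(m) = 15*m^2 - 6*m - 2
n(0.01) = -3.02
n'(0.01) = -2.06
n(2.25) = 34.27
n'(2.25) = 60.44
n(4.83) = 480.75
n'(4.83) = 318.95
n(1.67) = 8.58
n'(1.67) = 29.81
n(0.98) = -3.14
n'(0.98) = 6.53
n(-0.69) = -4.69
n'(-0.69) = 9.28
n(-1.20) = -13.56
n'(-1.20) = 26.80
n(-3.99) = -360.39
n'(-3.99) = 260.74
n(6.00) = 957.00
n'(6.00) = 502.00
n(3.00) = 99.00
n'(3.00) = 115.00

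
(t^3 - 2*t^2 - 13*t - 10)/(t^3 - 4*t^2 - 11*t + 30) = (t^2 + 3*t + 2)/(t^2 + t - 6)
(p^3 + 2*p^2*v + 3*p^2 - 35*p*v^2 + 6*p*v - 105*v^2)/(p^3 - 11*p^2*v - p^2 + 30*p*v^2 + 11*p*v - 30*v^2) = (p^2 + 7*p*v + 3*p + 21*v)/(p^2 - 6*p*v - p + 6*v)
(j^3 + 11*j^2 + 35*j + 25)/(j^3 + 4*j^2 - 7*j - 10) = (j + 5)/(j - 2)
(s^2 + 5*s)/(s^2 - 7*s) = (s + 5)/(s - 7)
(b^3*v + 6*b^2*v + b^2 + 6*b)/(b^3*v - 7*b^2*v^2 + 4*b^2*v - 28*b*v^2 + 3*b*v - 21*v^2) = b*(b^2*v + 6*b*v + b + 6)/(v*(b^3 - 7*b^2*v + 4*b^2 - 28*b*v + 3*b - 21*v))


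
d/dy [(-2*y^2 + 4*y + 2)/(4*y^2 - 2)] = 2*(-2*y^2 - y - 1)/(4*y^4 - 4*y^2 + 1)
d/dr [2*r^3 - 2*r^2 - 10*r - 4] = 6*r^2 - 4*r - 10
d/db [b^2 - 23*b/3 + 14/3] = 2*b - 23/3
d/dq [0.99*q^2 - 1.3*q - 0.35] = 1.98*q - 1.3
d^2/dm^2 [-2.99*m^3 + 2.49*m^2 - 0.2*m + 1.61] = 4.98 - 17.94*m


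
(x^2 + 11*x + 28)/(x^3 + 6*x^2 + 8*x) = (x + 7)/(x*(x + 2))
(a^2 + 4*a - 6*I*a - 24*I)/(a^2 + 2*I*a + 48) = (a + 4)/(a + 8*I)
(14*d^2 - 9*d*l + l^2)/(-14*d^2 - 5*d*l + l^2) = (-2*d + l)/(2*d + l)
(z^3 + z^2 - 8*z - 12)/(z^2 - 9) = (z^2 + 4*z + 4)/(z + 3)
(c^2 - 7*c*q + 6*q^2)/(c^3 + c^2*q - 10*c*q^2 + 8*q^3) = (-c + 6*q)/(-c^2 - 2*c*q + 8*q^2)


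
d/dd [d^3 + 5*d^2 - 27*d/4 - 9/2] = 3*d^2 + 10*d - 27/4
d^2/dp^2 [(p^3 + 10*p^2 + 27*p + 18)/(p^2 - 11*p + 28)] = 20*(23*p^3 - 171*p^2 - 51*p + 1783)/(p^6 - 33*p^5 + 447*p^4 - 3179*p^3 + 12516*p^2 - 25872*p + 21952)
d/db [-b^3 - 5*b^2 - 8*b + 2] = -3*b^2 - 10*b - 8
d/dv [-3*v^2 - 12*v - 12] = -6*v - 12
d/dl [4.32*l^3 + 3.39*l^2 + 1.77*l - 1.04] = 12.96*l^2 + 6.78*l + 1.77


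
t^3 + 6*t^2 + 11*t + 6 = (t + 1)*(t + 2)*(t + 3)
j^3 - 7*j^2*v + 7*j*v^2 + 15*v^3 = (j - 5*v)*(j - 3*v)*(j + v)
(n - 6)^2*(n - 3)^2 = n^4 - 18*n^3 + 117*n^2 - 324*n + 324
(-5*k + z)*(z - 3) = -5*k*z + 15*k + z^2 - 3*z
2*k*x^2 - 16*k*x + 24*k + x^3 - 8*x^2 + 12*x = (2*k + x)*(x - 6)*(x - 2)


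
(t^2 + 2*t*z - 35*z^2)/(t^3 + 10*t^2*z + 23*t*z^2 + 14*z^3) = (t - 5*z)/(t^2 + 3*t*z + 2*z^2)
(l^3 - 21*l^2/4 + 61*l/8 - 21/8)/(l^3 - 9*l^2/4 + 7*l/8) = (l - 3)/l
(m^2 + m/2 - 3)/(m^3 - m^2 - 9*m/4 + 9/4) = 2*(m + 2)/(2*m^2 + m - 3)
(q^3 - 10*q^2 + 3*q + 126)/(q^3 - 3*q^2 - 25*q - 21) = (q - 6)/(q + 1)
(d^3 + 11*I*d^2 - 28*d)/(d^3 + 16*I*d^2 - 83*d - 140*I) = d/(d + 5*I)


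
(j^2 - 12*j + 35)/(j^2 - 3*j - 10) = (j - 7)/(j + 2)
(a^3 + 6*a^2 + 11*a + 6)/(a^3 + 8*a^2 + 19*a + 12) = (a + 2)/(a + 4)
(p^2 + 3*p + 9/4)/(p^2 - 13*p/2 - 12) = (p + 3/2)/(p - 8)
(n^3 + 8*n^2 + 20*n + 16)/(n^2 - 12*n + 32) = (n^3 + 8*n^2 + 20*n + 16)/(n^2 - 12*n + 32)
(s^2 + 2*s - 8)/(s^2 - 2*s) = (s + 4)/s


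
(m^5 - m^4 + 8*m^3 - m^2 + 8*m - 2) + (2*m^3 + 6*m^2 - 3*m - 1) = m^5 - m^4 + 10*m^3 + 5*m^2 + 5*m - 3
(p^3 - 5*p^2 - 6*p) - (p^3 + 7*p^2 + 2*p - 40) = -12*p^2 - 8*p + 40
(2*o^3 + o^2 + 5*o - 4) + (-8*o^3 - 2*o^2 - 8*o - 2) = -6*o^3 - o^2 - 3*o - 6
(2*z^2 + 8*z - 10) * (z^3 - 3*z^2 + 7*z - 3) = 2*z^5 + 2*z^4 - 20*z^3 + 80*z^2 - 94*z + 30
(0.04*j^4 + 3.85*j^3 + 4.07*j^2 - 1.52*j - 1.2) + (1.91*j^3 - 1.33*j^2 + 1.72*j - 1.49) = 0.04*j^4 + 5.76*j^3 + 2.74*j^2 + 0.2*j - 2.69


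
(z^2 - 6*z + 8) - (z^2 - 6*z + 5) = 3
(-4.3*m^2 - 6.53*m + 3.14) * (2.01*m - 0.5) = -8.643*m^3 - 10.9753*m^2 + 9.5764*m - 1.57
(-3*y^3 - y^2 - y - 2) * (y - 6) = -3*y^4 + 17*y^3 + 5*y^2 + 4*y + 12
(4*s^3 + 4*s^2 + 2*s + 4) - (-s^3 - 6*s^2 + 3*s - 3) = 5*s^3 + 10*s^2 - s + 7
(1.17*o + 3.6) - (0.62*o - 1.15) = 0.55*o + 4.75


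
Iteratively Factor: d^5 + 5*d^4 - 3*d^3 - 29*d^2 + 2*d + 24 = (d + 1)*(d^4 + 4*d^3 - 7*d^2 - 22*d + 24) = (d + 1)*(d + 4)*(d^3 - 7*d + 6) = (d - 1)*(d + 1)*(d + 4)*(d^2 + d - 6) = (d - 2)*(d - 1)*(d + 1)*(d + 4)*(d + 3)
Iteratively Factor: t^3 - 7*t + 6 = (t - 2)*(t^2 + 2*t - 3) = (t - 2)*(t + 3)*(t - 1)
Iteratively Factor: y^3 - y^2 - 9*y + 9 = (y - 3)*(y^2 + 2*y - 3) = (y - 3)*(y + 3)*(y - 1)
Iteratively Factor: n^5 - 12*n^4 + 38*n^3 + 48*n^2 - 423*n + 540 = (n - 5)*(n^4 - 7*n^3 + 3*n^2 + 63*n - 108) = (n - 5)*(n - 4)*(n^3 - 3*n^2 - 9*n + 27) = (n - 5)*(n - 4)*(n + 3)*(n^2 - 6*n + 9) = (n - 5)*(n - 4)*(n - 3)*(n + 3)*(n - 3)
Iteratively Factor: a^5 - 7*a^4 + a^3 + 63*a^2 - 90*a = (a + 3)*(a^4 - 10*a^3 + 31*a^2 - 30*a) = a*(a + 3)*(a^3 - 10*a^2 + 31*a - 30) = a*(a - 3)*(a + 3)*(a^2 - 7*a + 10) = a*(a - 5)*(a - 3)*(a + 3)*(a - 2)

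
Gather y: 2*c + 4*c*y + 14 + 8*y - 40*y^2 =2*c - 40*y^2 + y*(4*c + 8) + 14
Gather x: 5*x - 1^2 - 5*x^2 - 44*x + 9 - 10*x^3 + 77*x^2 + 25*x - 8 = -10*x^3 + 72*x^2 - 14*x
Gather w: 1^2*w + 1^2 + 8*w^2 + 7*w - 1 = 8*w^2 + 8*w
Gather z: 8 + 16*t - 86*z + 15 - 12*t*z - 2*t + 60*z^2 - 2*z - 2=14*t + 60*z^2 + z*(-12*t - 88) + 21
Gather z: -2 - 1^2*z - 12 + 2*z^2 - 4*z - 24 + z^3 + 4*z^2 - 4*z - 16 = z^3 + 6*z^2 - 9*z - 54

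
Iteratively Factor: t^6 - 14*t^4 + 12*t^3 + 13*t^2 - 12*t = (t - 3)*(t^5 + 3*t^4 - 5*t^3 - 3*t^2 + 4*t) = t*(t - 3)*(t^4 + 3*t^3 - 5*t^2 - 3*t + 4) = t*(t - 3)*(t - 1)*(t^3 + 4*t^2 - t - 4) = t*(t - 3)*(t - 1)*(t + 4)*(t^2 - 1) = t*(t - 3)*(t - 1)^2*(t + 4)*(t + 1)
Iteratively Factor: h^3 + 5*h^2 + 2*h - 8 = (h + 4)*(h^2 + h - 2) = (h - 1)*(h + 4)*(h + 2)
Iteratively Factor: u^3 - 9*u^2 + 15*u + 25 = (u - 5)*(u^2 - 4*u - 5) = (u - 5)^2*(u + 1)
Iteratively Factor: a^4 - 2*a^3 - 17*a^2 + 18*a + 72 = (a - 3)*(a^3 + a^2 - 14*a - 24) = (a - 4)*(a - 3)*(a^2 + 5*a + 6) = (a - 4)*(a - 3)*(a + 2)*(a + 3)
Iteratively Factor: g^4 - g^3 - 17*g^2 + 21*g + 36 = (g + 4)*(g^3 - 5*g^2 + 3*g + 9) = (g - 3)*(g + 4)*(g^2 - 2*g - 3) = (g - 3)^2*(g + 4)*(g + 1)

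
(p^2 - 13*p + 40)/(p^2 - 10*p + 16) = (p - 5)/(p - 2)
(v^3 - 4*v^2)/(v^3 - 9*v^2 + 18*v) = v*(v - 4)/(v^2 - 9*v + 18)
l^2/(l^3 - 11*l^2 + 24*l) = l/(l^2 - 11*l + 24)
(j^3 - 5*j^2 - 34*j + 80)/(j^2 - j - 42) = (-j^3 + 5*j^2 + 34*j - 80)/(-j^2 + j + 42)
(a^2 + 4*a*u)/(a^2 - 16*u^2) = a/(a - 4*u)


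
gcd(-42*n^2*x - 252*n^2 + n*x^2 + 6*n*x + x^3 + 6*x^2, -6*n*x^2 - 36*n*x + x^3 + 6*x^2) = -6*n*x - 36*n + x^2 + 6*x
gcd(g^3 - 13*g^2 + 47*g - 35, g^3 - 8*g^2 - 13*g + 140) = g^2 - 12*g + 35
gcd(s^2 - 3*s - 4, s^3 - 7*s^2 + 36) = 1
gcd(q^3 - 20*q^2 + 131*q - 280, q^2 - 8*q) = q - 8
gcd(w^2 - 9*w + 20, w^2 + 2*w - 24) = w - 4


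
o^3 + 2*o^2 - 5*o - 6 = (o - 2)*(o + 1)*(o + 3)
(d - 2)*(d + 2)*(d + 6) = d^3 + 6*d^2 - 4*d - 24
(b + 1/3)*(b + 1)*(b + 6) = b^3 + 22*b^2/3 + 25*b/3 + 2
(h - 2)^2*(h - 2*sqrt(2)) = h^3 - 4*h^2 - 2*sqrt(2)*h^2 + 4*h + 8*sqrt(2)*h - 8*sqrt(2)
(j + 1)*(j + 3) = j^2 + 4*j + 3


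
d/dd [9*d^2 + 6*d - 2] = 18*d + 6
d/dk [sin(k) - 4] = cos(k)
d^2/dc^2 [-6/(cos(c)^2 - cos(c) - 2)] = 6*(-4*sin(c)^4 + 11*sin(c)^2 - 7*cos(c)/4 + 3*cos(3*c)/4 - 1)/(sin(c)^2 + cos(c) + 1)^3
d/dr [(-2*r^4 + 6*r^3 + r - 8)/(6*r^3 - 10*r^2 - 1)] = (-12*r^6 + 40*r^5 - 60*r^4 - 4*r^3 + 136*r^2 - 160*r - 1)/(36*r^6 - 120*r^5 + 100*r^4 - 12*r^3 + 20*r^2 + 1)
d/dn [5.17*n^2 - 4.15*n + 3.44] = 10.34*n - 4.15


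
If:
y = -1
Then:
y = -1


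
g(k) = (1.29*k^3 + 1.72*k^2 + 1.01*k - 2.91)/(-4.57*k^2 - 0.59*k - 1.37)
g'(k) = (9.14*k + 0.59)*(1.29*k^3 + 1.72*k^2 + 1.01*k - 2.91)/(-4.57*k^2 - 0.59*k - 1.37)^2 + (3.87*k^2 + 3.44*k + 1.01)/(-4.57*k^2 - 0.59*k - 1.37)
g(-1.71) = 0.44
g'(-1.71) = 0.01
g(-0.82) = 0.83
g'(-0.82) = 1.25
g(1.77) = -0.68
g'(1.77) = -0.46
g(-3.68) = 0.78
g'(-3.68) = -0.25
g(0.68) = 0.26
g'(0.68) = -1.78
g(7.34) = -2.41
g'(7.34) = -0.28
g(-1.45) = 0.46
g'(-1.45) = 0.17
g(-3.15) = 0.65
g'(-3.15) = -0.23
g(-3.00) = 0.62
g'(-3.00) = -0.22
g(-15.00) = 3.90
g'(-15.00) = -0.28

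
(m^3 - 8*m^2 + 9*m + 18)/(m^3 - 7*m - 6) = (m - 6)/(m + 2)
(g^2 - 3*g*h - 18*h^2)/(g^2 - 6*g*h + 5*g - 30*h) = (g + 3*h)/(g + 5)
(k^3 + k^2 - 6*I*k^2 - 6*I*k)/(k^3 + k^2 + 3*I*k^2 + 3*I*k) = (k - 6*I)/(k + 3*I)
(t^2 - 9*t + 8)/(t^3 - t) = (t - 8)/(t*(t + 1))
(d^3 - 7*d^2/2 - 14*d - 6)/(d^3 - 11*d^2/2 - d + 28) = (2*d^2 - 11*d - 6)/(2*d^2 - 15*d + 28)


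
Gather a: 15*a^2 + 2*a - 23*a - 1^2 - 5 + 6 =15*a^2 - 21*a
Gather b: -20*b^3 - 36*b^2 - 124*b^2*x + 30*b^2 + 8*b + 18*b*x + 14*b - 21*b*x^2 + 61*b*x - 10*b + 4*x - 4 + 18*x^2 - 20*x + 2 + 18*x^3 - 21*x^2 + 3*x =-20*b^3 + b^2*(-124*x - 6) + b*(-21*x^2 + 79*x + 12) + 18*x^3 - 3*x^2 - 13*x - 2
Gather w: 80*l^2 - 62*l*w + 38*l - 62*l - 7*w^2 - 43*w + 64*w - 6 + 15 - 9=80*l^2 - 24*l - 7*w^2 + w*(21 - 62*l)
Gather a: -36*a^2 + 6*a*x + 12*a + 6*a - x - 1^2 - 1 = -36*a^2 + a*(6*x + 18) - x - 2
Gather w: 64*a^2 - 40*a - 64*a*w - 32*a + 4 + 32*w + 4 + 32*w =64*a^2 - 72*a + w*(64 - 64*a) + 8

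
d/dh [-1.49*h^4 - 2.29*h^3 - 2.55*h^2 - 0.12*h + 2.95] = -5.96*h^3 - 6.87*h^2 - 5.1*h - 0.12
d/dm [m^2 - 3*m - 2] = 2*m - 3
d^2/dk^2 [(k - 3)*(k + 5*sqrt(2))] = 2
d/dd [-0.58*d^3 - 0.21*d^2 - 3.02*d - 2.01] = -1.74*d^2 - 0.42*d - 3.02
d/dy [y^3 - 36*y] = 3*y^2 - 36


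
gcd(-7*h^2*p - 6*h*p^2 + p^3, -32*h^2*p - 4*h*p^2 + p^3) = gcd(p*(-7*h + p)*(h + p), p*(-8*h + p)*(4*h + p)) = p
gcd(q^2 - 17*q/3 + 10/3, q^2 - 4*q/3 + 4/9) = q - 2/3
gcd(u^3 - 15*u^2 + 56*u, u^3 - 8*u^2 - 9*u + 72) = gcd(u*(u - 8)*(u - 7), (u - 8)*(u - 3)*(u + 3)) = u - 8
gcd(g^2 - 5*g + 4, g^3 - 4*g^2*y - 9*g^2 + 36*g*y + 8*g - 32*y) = g - 1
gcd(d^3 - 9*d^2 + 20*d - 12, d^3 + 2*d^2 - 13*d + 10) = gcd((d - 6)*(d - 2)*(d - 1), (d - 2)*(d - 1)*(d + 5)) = d^2 - 3*d + 2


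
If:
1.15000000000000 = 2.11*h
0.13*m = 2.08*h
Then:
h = 0.55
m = 8.72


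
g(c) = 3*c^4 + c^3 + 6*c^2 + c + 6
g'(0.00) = 1.00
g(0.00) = 6.00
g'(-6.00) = -2555.00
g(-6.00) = 3888.00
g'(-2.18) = -135.23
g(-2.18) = 89.73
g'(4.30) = 1062.15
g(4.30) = 1226.39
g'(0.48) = 8.78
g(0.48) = 8.13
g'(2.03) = 138.11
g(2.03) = 92.07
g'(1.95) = 124.79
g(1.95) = 81.56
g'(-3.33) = -448.81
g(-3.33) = 401.17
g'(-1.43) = -45.12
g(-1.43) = 26.46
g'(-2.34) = -164.41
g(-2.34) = 113.65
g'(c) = 12*c^3 + 3*c^2 + 12*c + 1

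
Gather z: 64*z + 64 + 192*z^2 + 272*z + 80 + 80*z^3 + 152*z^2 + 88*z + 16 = 80*z^3 + 344*z^2 + 424*z + 160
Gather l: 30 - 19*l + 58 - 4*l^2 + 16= -4*l^2 - 19*l + 104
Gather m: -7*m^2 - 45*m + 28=-7*m^2 - 45*m + 28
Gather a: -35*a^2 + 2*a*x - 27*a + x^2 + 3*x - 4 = -35*a^2 + a*(2*x - 27) + x^2 + 3*x - 4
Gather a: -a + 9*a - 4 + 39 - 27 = 8*a + 8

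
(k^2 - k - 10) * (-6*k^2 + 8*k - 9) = -6*k^4 + 14*k^3 + 43*k^2 - 71*k + 90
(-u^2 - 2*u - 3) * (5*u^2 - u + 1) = -5*u^4 - 9*u^3 - 14*u^2 + u - 3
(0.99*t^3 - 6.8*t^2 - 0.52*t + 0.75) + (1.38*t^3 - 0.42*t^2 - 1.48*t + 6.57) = 2.37*t^3 - 7.22*t^2 - 2.0*t + 7.32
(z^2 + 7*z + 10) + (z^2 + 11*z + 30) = 2*z^2 + 18*z + 40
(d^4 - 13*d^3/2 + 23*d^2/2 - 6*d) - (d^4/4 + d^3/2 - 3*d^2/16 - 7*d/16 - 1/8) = 3*d^4/4 - 7*d^3 + 187*d^2/16 - 89*d/16 + 1/8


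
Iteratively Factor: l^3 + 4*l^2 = (l)*(l^2 + 4*l) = l*(l + 4)*(l)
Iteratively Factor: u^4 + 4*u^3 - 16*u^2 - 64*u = (u + 4)*(u^3 - 16*u) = (u + 4)^2*(u^2 - 4*u) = (u - 4)*(u + 4)^2*(u)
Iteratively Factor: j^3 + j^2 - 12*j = (j - 3)*(j^2 + 4*j) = j*(j - 3)*(j + 4)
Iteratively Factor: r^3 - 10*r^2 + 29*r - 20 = (r - 1)*(r^2 - 9*r + 20) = (r - 5)*(r - 1)*(r - 4)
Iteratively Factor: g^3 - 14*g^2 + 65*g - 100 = (g - 5)*(g^2 - 9*g + 20) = (g - 5)^2*(g - 4)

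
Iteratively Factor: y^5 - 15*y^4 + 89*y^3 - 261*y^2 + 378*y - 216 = (y - 4)*(y^4 - 11*y^3 + 45*y^2 - 81*y + 54) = (y - 4)*(y - 3)*(y^3 - 8*y^2 + 21*y - 18) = (y - 4)*(y - 3)^2*(y^2 - 5*y + 6) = (y - 4)*(y - 3)^2*(y - 2)*(y - 3)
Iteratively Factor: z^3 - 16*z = (z)*(z^2 - 16) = z*(z + 4)*(z - 4)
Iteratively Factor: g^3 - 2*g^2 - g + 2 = (g + 1)*(g^2 - 3*g + 2) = (g - 1)*(g + 1)*(g - 2)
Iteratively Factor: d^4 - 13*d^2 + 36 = (d + 3)*(d^3 - 3*d^2 - 4*d + 12) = (d + 2)*(d + 3)*(d^2 - 5*d + 6) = (d - 2)*(d + 2)*(d + 3)*(d - 3)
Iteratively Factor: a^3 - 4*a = (a - 2)*(a^2 + 2*a) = a*(a - 2)*(a + 2)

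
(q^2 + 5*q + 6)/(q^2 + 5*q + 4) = (q^2 + 5*q + 6)/(q^2 + 5*q + 4)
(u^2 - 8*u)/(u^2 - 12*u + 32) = u/(u - 4)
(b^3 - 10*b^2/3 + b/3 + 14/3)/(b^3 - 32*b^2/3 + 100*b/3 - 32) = (3*b^2 - 4*b - 7)/(3*b^2 - 26*b + 48)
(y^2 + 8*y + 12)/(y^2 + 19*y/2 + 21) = 2*(y + 2)/(2*y + 7)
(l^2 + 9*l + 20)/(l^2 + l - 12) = (l + 5)/(l - 3)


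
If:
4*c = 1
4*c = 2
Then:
No Solution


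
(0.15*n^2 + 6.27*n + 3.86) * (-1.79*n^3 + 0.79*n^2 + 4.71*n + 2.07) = -0.2685*n^5 - 11.1048*n^4 - 1.2496*n^3 + 32.8916*n^2 + 31.1595*n + 7.9902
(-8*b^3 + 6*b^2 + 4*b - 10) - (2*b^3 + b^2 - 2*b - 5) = -10*b^3 + 5*b^2 + 6*b - 5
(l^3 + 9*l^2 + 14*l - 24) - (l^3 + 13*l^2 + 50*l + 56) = -4*l^2 - 36*l - 80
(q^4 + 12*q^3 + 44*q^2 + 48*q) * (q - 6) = q^5 + 6*q^4 - 28*q^3 - 216*q^2 - 288*q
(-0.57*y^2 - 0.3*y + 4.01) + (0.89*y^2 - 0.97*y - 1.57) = 0.32*y^2 - 1.27*y + 2.44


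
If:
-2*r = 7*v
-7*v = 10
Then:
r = 5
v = -10/7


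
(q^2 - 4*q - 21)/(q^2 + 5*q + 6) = (q - 7)/(q + 2)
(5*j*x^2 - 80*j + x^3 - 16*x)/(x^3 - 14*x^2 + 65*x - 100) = (5*j*x + 20*j + x^2 + 4*x)/(x^2 - 10*x + 25)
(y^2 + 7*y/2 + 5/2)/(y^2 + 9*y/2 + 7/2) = (2*y + 5)/(2*y + 7)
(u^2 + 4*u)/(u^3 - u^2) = (u + 4)/(u*(u - 1))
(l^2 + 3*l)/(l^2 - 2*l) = (l + 3)/(l - 2)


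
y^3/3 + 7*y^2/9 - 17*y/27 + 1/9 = (y/3 + 1)*(y - 1/3)^2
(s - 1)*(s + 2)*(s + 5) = s^3 + 6*s^2 + 3*s - 10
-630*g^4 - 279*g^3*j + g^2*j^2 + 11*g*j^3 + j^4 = (-5*g + j)*(3*g + j)*(6*g + j)*(7*g + j)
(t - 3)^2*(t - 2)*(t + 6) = t^4 - 2*t^3 - 27*t^2 + 108*t - 108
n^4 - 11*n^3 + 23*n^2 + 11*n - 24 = (n - 8)*(n - 3)*(n - 1)*(n + 1)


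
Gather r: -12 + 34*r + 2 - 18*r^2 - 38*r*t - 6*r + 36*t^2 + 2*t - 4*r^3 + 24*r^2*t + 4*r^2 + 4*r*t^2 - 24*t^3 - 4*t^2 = -4*r^3 + r^2*(24*t - 14) + r*(4*t^2 - 38*t + 28) - 24*t^3 + 32*t^2 + 2*t - 10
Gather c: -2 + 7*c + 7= 7*c + 5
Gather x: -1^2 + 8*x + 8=8*x + 7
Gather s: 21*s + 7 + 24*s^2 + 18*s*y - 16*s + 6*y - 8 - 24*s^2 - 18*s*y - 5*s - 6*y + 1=0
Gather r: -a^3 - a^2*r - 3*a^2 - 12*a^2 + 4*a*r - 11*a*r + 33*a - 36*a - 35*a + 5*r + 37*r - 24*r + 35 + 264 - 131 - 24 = -a^3 - 15*a^2 - 38*a + r*(-a^2 - 7*a + 18) + 144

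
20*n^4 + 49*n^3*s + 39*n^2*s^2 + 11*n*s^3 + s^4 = (n + s)^2*(4*n + s)*(5*n + s)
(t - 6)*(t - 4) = t^2 - 10*t + 24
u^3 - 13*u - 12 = (u - 4)*(u + 1)*(u + 3)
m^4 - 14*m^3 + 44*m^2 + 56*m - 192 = (m - 8)*(m - 6)*(m - 2)*(m + 2)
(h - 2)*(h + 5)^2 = h^3 + 8*h^2 + 5*h - 50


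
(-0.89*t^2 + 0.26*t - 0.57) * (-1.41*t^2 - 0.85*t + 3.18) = 1.2549*t^4 + 0.3899*t^3 - 2.2475*t^2 + 1.3113*t - 1.8126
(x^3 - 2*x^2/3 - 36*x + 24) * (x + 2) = x^4 + 4*x^3/3 - 112*x^2/3 - 48*x + 48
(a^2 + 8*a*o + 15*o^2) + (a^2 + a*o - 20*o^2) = 2*a^2 + 9*a*o - 5*o^2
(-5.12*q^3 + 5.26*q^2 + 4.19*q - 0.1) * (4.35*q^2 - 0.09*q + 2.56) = -22.272*q^5 + 23.3418*q^4 + 4.6459*q^3 + 12.6535*q^2 + 10.7354*q - 0.256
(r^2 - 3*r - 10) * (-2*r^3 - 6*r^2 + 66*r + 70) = -2*r^5 + 104*r^3 - 68*r^2 - 870*r - 700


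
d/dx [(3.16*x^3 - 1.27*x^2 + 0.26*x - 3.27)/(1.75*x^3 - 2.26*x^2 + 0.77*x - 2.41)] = (-4.9191*x^4 + 3.9564*x^3 - 6.0696*x^2 - 8.659*x + 1.8913)/(3.0625*x^6 - 7.91*x^5 + 7.8026*x^4 - 11.9154*x^3 + 11.4861*x^2 - 3.7114*x + 5.8081)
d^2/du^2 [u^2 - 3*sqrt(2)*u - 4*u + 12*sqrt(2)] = 2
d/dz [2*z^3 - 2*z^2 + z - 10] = 6*z^2 - 4*z + 1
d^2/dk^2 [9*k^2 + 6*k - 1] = 18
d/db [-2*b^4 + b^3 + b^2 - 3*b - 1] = -8*b^3 + 3*b^2 + 2*b - 3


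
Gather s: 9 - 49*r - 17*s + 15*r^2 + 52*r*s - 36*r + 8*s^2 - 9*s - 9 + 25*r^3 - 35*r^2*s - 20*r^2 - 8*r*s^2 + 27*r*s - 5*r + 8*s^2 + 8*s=25*r^3 - 5*r^2 - 90*r + s^2*(16 - 8*r) + s*(-35*r^2 + 79*r - 18)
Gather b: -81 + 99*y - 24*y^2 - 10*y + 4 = -24*y^2 + 89*y - 77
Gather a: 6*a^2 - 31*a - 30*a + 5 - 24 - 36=6*a^2 - 61*a - 55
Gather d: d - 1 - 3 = d - 4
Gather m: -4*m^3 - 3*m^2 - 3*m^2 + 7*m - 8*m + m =-4*m^3 - 6*m^2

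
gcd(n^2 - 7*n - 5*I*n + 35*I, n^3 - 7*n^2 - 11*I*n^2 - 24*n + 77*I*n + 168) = n - 7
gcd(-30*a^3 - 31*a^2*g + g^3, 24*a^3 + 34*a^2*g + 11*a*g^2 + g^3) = a + g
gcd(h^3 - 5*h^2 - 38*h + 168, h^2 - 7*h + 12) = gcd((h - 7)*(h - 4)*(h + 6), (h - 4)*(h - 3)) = h - 4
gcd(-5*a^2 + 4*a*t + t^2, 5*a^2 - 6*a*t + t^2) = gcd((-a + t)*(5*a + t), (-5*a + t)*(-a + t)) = -a + t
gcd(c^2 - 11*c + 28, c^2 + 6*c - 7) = 1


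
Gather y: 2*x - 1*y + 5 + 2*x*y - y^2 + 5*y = 2*x - y^2 + y*(2*x + 4) + 5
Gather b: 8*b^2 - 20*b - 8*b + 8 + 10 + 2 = 8*b^2 - 28*b + 20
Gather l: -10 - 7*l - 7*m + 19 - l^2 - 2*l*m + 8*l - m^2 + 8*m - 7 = -l^2 + l*(1 - 2*m) - m^2 + m + 2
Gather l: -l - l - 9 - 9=-2*l - 18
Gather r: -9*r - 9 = -9*r - 9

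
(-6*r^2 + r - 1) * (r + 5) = -6*r^3 - 29*r^2 + 4*r - 5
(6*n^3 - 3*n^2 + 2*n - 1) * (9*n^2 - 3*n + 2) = 54*n^5 - 45*n^4 + 39*n^3 - 21*n^2 + 7*n - 2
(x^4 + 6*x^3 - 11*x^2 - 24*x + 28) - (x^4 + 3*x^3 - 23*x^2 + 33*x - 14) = 3*x^3 + 12*x^2 - 57*x + 42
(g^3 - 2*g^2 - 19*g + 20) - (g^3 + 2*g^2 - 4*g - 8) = -4*g^2 - 15*g + 28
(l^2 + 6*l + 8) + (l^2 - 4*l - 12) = 2*l^2 + 2*l - 4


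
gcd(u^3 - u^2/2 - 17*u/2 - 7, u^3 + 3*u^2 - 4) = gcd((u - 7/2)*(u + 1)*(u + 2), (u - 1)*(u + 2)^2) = u + 2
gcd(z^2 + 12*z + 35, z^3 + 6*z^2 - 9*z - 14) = z + 7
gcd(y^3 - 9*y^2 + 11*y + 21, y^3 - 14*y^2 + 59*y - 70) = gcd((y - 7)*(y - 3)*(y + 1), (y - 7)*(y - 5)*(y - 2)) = y - 7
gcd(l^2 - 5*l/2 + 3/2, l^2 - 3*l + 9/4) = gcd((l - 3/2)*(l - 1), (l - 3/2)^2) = l - 3/2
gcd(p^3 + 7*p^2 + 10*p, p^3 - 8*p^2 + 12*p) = p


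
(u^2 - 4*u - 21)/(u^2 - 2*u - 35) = (u + 3)/(u + 5)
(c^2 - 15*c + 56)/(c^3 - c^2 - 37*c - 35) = (c - 8)/(c^2 + 6*c + 5)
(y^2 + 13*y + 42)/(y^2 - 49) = (y + 6)/(y - 7)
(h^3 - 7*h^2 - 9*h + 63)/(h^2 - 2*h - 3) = (h^2 - 4*h - 21)/(h + 1)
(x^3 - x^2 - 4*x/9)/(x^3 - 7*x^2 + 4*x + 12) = x*(9*x^2 - 9*x - 4)/(9*(x^3 - 7*x^2 + 4*x + 12))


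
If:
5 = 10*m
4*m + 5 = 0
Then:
No Solution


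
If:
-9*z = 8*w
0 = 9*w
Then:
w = 0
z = 0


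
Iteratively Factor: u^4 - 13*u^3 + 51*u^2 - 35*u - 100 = (u - 5)*(u^3 - 8*u^2 + 11*u + 20) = (u - 5)*(u + 1)*(u^2 - 9*u + 20) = (u - 5)^2*(u + 1)*(u - 4)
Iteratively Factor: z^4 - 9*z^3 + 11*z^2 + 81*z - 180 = (z - 3)*(z^3 - 6*z^2 - 7*z + 60) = (z - 5)*(z - 3)*(z^2 - z - 12) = (z - 5)*(z - 4)*(z - 3)*(z + 3)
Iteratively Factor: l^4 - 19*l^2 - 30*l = (l - 5)*(l^3 + 5*l^2 + 6*l) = (l - 5)*(l + 3)*(l^2 + 2*l) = (l - 5)*(l + 2)*(l + 3)*(l)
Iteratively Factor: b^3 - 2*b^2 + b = (b - 1)*(b^2 - b) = (b - 1)^2*(b)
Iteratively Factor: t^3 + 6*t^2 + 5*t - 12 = (t + 3)*(t^2 + 3*t - 4) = (t + 3)*(t + 4)*(t - 1)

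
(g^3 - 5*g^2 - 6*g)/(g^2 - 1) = g*(g - 6)/(g - 1)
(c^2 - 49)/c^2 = 1 - 49/c^2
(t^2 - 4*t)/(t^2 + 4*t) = (t - 4)/(t + 4)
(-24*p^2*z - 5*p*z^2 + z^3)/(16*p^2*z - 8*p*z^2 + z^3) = (-24*p^2 - 5*p*z + z^2)/(16*p^2 - 8*p*z + z^2)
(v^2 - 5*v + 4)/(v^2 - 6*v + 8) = (v - 1)/(v - 2)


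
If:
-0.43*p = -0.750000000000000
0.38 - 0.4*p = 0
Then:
No Solution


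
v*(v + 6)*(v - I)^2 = v^4 + 6*v^3 - 2*I*v^3 - v^2 - 12*I*v^2 - 6*v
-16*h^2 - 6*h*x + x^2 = (-8*h + x)*(2*h + x)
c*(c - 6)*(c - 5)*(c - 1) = c^4 - 12*c^3 + 41*c^2 - 30*c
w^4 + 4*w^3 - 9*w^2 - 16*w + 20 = (w - 2)*(w - 1)*(w + 2)*(w + 5)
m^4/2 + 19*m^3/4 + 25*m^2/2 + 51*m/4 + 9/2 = (m/2 + 1/2)*(m + 1)*(m + 3/2)*(m + 6)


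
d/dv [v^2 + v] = 2*v + 1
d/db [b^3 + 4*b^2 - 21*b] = 3*b^2 + 8*b - 21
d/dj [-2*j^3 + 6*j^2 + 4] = 6*j*(2 - j)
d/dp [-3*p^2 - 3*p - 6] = -6*p - 3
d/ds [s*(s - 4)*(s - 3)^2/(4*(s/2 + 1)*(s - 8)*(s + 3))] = (s^6 - 6*s^5 - 105*s^4 + 560*s^3 + 210*s^2 - 3168*s + 1728)/(2*(s^6 - 6*s^5 - 59*s^4 + 108*s^3 + 1444*s^2 + 3264*s + 2304))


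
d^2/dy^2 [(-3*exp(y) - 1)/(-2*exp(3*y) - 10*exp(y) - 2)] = (-((3*exp(y) + 1)*(9*exp(2*y) + 5) + 6*(3*exp(2*y) + 5)*exp(y))*(exp(3*y) + 5*exp(y) + 1) + 2*(3*exp(y) + 1)*(3*exp(2*y) + 5)^2*exp(y) + 3*(exp(3*y) + 5*exp(y) + 1)^2)*exp(y)/(2*(exp(3*y) + 5*exp(y) + 1)^3)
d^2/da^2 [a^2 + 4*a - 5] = 2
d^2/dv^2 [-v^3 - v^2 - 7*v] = -6*v - 2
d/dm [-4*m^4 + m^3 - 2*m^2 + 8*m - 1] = -16*m^3 + 3*m^2 - 4*m + 8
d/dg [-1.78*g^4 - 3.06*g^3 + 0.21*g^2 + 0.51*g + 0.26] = -7.12*g^3 - 9.18*g^2 + 0.42*g + 0.51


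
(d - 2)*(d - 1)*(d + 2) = d^3 - d^2 - 4*d + 4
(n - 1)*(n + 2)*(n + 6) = n^3 + 7*n^2 + 4*n - 12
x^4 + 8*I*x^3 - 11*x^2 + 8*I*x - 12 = (x - I)*(x + I)*(x + 2*I)*(x + 6*I)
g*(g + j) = g^2 + g*j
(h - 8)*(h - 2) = h^2 - 10*h + 16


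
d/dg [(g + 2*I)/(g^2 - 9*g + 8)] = (g^2 - 9*g - (g + 2*I)*(2*g - 9) + 8)/(g^2 - 9*g + 8)^2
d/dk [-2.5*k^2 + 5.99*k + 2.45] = 5.99 - 5.0*k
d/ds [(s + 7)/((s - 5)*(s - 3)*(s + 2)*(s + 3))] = (-3*s^4 - 22*s^3 + 82*s^2 + 266*s - 99)/(s^8 - 6*s^7 - 29*s^6 + 168*s^5 + 379*s^4 - 1566*s^3 - 2691*s^2 + 4860*s + 8100)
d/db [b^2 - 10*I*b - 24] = 2*b - 10*I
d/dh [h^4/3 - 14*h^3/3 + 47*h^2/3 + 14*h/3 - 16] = 4*h^3/3 - 14*h^2 + 94*h/3 + 14/3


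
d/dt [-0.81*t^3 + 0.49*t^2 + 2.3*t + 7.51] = -2.43*t^2 + 0.98*t + 2.3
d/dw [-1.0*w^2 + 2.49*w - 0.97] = 2.49 - 2.0*w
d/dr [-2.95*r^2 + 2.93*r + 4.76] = 2.93 - 5.9*r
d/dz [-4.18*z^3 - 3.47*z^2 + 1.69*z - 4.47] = -12.54*z^2 - 6.94*z + 1.69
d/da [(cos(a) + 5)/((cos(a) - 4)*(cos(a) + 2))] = (cos(a)^2 + 10*cos(a) - 2)*sin(a)/((cos(a) - 4)^2*(cos(a) + 2)^2)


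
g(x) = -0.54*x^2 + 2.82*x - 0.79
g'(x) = 2.82 - 1.08*x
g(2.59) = 2.89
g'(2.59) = 0.02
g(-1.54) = -6.41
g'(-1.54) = 4.48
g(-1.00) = -4.15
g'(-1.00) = 3.90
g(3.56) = 2.41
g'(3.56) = -1.02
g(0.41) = 0.28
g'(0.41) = 2.38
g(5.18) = -0.67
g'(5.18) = -2.77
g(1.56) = 2.30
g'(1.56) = 1.14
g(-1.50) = -6.24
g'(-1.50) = 4.44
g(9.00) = -19.15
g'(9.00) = -6.90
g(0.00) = -0.79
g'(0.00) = 2.82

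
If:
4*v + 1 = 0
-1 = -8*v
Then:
No Solution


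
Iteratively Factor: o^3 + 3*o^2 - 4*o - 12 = (o + 2)*(o^2 + o - 6) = (o + 2)*(o + 3)*(o - 2)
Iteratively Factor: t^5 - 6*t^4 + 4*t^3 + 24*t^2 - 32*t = (t - 2)*(t^4 - 4*t^3 - 4*t^2 + 16*t) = (t - 2)*(t + 2)*(t^3 - 6*t^2 + 8*t) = (t - 4)*(t - 2)*(t + 2)*(t^2 - 2*t) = (t - 4)*(t - 2)^2*(t + 2)*(t)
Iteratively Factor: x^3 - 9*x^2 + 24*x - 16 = (x - 1)*(x^2 - 8*x + 16) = (x - 4)*(x - 1)*(x - 4)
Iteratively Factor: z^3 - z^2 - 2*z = (z)*(z^2 - z - 2) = z*(z + 1)*(z - 2)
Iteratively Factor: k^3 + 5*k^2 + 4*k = (k + 1)*(k^2 + 4*k) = k*(k + 1)*(k + 4)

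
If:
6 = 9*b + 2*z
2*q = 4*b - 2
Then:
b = 2/3 - 2*z/9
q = 1/3 - 4*z/9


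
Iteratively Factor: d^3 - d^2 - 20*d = (d + 4)*(d^2 - 5*d) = d*(d + 4)*(d - 5)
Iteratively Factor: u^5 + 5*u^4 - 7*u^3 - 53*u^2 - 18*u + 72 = (u + 4)*(u^4 + u^3 - 11*u^2 - 9*u + 18) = (u - 1)*(u + 4)*(u^3 + 2*u^2 - 9*u - 18) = (u - 1)*(u + 3)*(u + 4)*(u^2 - u - 6) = (u - 1)*(u + 2)*(u + 3)*(u + 4)*(u - 3)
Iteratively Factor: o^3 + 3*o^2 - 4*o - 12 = (o + 2)*(o^2 + o - 6) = (o + 2)*(o + 3)*(o - 2)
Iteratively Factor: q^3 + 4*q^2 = (q + 4)*(q^2) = q*(q + 4)*(q)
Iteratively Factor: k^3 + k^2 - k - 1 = (k + 1)*(k^2 - 1) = (k - 1)*(k + 1)*(k + 1)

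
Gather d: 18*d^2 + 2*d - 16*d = 18*d^2 - 14*d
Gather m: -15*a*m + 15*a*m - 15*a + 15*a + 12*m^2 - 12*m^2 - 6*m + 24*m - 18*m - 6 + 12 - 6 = 0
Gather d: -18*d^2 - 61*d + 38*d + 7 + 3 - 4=-18*d^2 - 23*d + 6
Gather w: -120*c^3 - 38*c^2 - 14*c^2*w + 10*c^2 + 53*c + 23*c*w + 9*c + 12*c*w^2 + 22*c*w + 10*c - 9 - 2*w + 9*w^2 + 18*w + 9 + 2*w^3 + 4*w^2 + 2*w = -120*c^3 - 28*c^2 + 72*c + 2*w^3 + w^2*(12*c + 13) + w*(-14*c^2 + 45*c + 18)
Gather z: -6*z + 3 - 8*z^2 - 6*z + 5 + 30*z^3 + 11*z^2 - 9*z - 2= 30*z^3 + 3*z^2 - 21*z + 6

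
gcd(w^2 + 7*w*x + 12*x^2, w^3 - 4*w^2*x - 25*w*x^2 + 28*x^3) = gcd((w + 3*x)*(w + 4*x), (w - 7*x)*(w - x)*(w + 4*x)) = w + 4*x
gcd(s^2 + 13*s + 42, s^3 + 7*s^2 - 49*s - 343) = s + 7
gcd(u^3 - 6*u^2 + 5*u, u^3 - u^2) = u^2 - u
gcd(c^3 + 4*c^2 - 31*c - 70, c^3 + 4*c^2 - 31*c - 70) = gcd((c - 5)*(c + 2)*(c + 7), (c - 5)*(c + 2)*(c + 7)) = c^3 + 4*c^2 - 31*c - 70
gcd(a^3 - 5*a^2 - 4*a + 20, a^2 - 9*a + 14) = a - 2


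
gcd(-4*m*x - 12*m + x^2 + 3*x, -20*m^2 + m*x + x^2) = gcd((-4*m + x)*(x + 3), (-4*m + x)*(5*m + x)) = -4*m + x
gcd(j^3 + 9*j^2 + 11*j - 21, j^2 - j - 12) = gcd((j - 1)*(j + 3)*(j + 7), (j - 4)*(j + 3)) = j + 3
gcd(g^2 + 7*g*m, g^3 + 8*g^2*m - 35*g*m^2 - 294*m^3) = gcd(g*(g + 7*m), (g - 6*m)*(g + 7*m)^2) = g + 7*m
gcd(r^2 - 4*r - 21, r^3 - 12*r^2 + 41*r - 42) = r - 7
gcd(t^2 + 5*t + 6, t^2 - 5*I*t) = 1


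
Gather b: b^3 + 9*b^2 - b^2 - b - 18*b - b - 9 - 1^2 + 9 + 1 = b^3 + 8*b^2 - 20*b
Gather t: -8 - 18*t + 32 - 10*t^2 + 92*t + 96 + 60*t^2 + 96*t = 50*t^2 + 170*t + 120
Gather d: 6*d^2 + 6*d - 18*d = 6*d^2 - 12*d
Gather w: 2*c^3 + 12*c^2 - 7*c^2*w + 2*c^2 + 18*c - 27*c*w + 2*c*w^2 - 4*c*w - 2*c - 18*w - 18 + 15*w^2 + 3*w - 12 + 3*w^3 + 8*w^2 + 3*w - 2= 2*c^3 + 14*c^2 + 16*c + 3*w^3 + w^2*(2*c + 23) + w*(-7*c^2 - 31*c - 12) - 32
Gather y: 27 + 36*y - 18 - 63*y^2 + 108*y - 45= -63*y^2 + 144*y - 36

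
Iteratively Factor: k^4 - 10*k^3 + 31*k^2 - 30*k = (k)*(k^3 - 10*k^2 + 31*k - 30) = k*(k - 2)*(k^2 - 8*k + 15) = k*(k - 5)*(k - 2)*(k - 3)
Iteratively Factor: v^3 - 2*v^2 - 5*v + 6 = (v - 1)*(v^2 - v - 6) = (v - 3)*(v - 1)*(v + 2)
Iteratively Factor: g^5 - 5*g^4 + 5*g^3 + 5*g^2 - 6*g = (g)*(g^4 - 5*g^3 + 5*g^2 + 5*g - 6) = g*(g + 1)*(g^3 - 6*g^2 + 11*g - 6) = g*(g - 3)*(g + 1)*(g^2 - 3*g + 2) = g*(g - 3)*(g - 2)*(g + 1)*(g - 1)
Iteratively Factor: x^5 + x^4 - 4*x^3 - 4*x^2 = (x)*(x^4 + x^3 - 4*x^2 - 4*x) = x*(x - 2)*(x^3 + 3*x^2 + 2*x) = x^2*(x - 2)*(x^2 + 3*x + 2) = x^2*(x - 2)*(x + 2)*(x + 1)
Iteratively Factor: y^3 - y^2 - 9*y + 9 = (y - 3)*(y^2 + 2*y - 3) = (y - 3)*(y + 3)*(y - 1)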